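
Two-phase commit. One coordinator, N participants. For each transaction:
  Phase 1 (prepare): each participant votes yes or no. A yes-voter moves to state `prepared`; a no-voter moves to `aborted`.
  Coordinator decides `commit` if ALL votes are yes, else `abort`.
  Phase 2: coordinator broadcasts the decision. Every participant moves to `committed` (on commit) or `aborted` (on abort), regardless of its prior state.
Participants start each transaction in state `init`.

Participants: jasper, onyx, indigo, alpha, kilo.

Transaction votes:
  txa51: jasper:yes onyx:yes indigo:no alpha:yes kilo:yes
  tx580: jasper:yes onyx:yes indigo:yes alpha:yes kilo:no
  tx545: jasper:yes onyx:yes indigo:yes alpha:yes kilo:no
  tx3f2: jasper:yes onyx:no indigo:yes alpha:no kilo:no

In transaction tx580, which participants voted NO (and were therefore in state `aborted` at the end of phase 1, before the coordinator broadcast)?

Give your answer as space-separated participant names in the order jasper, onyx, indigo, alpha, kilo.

Txn tx580 phase 1: jasper yes -> prepared; onyx yes -> prepared; indigo yes -> prepared; alpha yes -> prepared; kilo no -> aborted

Answer: kilo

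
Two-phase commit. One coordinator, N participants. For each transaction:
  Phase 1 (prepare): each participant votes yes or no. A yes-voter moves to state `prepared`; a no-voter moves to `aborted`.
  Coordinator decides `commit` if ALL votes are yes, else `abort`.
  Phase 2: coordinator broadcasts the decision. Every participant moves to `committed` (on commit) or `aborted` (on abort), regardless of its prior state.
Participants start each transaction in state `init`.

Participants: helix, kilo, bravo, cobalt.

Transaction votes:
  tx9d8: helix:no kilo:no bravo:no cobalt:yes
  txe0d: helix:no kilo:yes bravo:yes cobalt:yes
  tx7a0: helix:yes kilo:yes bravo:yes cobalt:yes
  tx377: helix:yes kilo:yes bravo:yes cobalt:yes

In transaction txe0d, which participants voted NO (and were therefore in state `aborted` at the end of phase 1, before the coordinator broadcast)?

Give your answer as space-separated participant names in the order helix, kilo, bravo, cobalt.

Txn txe0d phase 1: helix no -> aborted; kilo yes -> prepared; bravo yes -> prepared; cobalt yes -> prepared

Answer: helix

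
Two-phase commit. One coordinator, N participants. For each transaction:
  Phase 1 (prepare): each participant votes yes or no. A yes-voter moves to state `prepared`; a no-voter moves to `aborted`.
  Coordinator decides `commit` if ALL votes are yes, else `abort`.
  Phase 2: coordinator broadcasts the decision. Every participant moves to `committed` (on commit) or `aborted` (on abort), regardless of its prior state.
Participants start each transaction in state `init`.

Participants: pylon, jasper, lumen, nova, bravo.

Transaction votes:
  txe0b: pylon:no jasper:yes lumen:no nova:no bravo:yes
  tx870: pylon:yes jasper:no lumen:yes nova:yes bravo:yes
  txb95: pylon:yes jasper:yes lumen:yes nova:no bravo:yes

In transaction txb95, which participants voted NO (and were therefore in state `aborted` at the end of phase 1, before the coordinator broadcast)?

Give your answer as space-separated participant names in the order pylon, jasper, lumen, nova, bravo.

Txn txb95 phase 1: pylon yes -> prepared; jasper yes -> prepared; lumen yes -> prepared; nova no -> aborted; bravo yes -> prepared

Answer: nova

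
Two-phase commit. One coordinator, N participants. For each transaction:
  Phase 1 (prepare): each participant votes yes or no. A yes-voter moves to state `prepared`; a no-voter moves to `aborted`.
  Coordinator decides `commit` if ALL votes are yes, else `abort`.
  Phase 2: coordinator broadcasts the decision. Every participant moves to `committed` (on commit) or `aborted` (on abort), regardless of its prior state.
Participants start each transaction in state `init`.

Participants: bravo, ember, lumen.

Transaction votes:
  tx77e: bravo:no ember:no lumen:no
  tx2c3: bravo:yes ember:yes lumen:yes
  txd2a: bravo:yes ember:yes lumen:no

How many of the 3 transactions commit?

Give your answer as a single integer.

tx77e: no from bravo, ember, lumen -> abort (commits=0)
tx2c3: all yes -> commit (commits=1)
txd2a: no from lumen -> abort (commits=1)

Answer: 1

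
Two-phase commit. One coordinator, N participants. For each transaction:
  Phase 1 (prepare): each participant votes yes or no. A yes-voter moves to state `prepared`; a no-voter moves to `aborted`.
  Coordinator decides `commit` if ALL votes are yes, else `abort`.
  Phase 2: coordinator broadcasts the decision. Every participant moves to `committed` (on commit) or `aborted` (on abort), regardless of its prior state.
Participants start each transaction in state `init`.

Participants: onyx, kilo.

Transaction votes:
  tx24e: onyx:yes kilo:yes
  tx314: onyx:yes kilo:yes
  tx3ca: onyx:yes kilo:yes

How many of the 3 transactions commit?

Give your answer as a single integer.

Answer: 3

Derivation:
tx24e: all yes -> commit (commits=1)
tx314: all yes -> commit (commits=2)
tx3ca: all yes -> commit (commits=3)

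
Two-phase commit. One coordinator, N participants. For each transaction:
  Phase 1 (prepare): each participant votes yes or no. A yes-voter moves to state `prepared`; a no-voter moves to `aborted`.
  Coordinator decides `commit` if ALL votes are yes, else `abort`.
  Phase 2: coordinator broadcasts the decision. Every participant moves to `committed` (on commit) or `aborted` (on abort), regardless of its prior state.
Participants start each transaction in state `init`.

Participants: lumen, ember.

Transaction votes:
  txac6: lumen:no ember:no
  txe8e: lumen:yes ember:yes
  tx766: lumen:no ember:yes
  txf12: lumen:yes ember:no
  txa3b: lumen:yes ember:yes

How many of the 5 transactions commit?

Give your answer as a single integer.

Answer: 2

Derivation:
txac6: no from lumen, ember -> abort (commits=0)
txe8e: all yes -> commit (commits=1)
tx766: no from lumen -> abort (commits=1)
txf12: no from ember -> abort (commits=1)
txa3b: all yes -> commit (commits=2)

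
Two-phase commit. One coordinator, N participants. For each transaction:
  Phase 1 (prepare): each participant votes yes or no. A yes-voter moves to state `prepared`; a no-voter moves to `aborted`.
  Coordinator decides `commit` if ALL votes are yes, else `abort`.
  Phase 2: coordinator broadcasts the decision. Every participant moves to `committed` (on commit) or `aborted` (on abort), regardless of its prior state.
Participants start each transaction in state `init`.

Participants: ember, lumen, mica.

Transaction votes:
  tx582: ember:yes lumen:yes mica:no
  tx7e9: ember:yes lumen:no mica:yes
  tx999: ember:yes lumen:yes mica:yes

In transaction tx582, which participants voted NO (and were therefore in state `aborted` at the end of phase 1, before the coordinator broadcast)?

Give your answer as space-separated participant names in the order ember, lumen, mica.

Answer: mica

Derivation:
Txn tx582 phase 1: ember yes -> prepared; lumen yes -> prepared; mica no -> aborted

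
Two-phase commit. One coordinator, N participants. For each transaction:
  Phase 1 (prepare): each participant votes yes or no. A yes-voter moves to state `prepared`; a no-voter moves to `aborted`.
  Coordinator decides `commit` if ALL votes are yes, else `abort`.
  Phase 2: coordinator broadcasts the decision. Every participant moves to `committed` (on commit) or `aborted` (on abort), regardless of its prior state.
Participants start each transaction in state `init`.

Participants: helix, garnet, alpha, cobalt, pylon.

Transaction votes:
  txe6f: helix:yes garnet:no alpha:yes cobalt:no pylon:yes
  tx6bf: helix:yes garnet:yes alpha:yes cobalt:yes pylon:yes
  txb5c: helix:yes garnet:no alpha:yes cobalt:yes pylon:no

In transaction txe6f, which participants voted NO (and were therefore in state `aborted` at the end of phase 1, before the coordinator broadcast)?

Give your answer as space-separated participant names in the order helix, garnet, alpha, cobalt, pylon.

Txn txe6f phase 1: helix yes -> prepared; garnet no -> aborted; alpha yes -> prepared; cobalt no -> aborted; pylon yes -> prepared

Answer: garnet cobalt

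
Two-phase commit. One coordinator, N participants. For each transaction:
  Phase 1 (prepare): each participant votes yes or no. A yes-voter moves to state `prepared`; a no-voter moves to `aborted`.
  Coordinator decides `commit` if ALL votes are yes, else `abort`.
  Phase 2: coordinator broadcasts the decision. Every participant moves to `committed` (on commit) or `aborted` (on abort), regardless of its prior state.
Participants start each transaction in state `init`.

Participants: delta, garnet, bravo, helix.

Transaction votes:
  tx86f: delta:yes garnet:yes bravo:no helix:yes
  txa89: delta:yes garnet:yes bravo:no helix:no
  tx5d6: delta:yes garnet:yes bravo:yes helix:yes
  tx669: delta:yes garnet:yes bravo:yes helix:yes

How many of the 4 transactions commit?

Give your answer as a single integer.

tx86f: no from bravo -> abort (commits=0)
txa89: no from bravo, helix -> abort (commits=0)
tx5d6: all yes -> commit (commits=1)
tx669: all yes -> commit (commits=2)

Answer: 2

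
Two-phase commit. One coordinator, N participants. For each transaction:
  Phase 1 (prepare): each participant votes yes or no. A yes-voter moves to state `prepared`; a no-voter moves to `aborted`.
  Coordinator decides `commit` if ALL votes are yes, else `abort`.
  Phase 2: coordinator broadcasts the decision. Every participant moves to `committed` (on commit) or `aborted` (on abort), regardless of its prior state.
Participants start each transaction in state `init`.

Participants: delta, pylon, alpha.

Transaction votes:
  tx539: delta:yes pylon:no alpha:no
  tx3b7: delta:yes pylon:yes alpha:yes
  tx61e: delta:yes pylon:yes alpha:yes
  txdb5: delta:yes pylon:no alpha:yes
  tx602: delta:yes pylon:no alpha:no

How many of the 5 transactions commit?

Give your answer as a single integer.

tx539: no from pylon, alpha -> abort (commits=0)
tx3b7: all yes -> commit (commits=1)
tx61e: all yes -> commit (commits=2)
txdb5: no from pylon -> abort (commits=2)
tx602: no from pylon, alpha -> abort (commits=2)

Answer: 2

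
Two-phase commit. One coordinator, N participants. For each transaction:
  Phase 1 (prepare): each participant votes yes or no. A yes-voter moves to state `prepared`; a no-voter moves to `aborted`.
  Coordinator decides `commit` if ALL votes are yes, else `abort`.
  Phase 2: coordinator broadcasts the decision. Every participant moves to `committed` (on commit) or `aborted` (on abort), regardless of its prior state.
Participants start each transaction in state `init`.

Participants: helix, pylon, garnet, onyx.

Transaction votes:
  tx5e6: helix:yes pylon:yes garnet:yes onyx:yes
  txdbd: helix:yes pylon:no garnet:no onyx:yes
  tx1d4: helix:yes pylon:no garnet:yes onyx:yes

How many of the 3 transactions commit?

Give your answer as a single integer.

tx5e6: all yes -> commit (commits=1)
txdbd: no from pylon, garnet -> abort (commits=1)
tx1d4: no from pylon -> abort (commits=1)

Answer: 1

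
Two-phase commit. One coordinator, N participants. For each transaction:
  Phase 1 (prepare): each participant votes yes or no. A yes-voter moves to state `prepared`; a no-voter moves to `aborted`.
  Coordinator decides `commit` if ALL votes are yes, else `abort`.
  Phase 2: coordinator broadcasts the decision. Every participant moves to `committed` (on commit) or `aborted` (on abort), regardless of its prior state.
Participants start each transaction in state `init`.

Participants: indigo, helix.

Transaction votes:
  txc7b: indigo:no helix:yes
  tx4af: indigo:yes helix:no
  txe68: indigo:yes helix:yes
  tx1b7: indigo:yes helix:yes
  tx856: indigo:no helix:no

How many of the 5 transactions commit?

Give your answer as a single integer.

Answer: 2

Derivation:
txc7b: no from indigo -> abort (commits=0)
tx4af: no from helix -> abort (commits=0)
txe68: all yes -> commit (commits=1)
tx1b7: all yes -> commit (commits=2)
tx856: no from indigo, helix -> abort (commits=2)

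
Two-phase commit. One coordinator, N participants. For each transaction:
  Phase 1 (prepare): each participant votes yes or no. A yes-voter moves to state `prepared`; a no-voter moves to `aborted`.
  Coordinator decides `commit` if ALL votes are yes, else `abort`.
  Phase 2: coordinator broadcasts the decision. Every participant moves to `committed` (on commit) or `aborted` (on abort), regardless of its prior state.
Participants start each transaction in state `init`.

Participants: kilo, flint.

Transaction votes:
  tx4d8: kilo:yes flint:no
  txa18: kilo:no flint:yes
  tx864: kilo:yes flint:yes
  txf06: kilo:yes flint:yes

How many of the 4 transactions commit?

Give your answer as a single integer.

Answer: 2

Derivation:
tx4d8: no from flint -> abort (commits=0)
txa18: no from kilo -> abort (commits=0)
tx864: all yes -> commit (commits=1)
txf06: all yes -> commit (commits=2)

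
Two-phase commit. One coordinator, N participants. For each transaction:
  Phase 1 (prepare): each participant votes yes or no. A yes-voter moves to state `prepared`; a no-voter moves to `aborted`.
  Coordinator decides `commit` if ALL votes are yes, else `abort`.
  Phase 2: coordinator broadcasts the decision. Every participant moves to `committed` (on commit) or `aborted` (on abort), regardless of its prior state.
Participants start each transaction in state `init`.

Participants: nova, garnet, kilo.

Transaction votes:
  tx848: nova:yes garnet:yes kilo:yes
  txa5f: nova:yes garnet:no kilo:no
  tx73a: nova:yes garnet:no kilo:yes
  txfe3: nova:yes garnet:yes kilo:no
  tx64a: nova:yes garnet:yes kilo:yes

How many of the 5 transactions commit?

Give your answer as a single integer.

Answer: 2

Derivation:
tx848: all yes -> commit (commits=1)
txa5f: no from garnet, kilo -> abort (commits=1)
tx73a: no from garnet -> abort (commits=1)
txfe3: no from kilo -> abort (commits=1)
tx64a: all yes -> commit (commits=2)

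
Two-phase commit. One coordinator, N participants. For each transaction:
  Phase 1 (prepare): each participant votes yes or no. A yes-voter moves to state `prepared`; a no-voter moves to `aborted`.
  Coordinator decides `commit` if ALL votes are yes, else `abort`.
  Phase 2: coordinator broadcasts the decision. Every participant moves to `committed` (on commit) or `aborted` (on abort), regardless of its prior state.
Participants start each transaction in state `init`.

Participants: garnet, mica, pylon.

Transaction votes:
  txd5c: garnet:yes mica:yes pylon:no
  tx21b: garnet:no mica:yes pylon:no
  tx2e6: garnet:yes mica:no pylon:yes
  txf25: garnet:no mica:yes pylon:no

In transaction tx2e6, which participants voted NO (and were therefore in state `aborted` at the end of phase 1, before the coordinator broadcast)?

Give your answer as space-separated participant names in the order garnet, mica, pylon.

Answer: mica

Derivation:
Txn tx2e6 phase 1: garnet yes -> prepared; mica no -> aborted; pylon yes -> prepared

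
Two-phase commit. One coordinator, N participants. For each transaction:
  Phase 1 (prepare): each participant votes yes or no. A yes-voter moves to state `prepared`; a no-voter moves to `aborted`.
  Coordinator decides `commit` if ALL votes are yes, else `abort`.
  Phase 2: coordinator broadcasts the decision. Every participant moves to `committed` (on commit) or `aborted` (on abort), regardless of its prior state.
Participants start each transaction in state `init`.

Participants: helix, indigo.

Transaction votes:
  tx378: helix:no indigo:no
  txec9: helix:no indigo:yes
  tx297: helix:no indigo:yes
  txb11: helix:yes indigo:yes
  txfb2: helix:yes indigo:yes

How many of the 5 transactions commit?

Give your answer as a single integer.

tx378: no from helix, indigo -> abort (commits=0)
txec9: no from helix -> abort (commits=0)
tx297: no from helix -> abort (commits=0)
txb11: all yes -> commit (commits=1)
txfb2: all yes -> commit (commits=2)

Answer: 2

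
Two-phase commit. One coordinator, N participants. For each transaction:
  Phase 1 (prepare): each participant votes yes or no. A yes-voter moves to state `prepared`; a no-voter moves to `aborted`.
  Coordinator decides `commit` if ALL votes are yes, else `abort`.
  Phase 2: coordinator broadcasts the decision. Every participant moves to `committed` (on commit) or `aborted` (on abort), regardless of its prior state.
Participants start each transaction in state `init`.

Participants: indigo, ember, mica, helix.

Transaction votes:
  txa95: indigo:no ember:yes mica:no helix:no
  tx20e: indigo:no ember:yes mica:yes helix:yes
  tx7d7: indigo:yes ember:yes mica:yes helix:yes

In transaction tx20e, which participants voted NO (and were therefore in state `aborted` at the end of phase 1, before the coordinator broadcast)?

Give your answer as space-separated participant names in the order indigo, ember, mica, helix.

Answer: indigo

Derivation:
Txn tx20e phase 1: indigo no -> aborted; ember yes -> prepared; mica yes -> prepared; helix yes -> prepared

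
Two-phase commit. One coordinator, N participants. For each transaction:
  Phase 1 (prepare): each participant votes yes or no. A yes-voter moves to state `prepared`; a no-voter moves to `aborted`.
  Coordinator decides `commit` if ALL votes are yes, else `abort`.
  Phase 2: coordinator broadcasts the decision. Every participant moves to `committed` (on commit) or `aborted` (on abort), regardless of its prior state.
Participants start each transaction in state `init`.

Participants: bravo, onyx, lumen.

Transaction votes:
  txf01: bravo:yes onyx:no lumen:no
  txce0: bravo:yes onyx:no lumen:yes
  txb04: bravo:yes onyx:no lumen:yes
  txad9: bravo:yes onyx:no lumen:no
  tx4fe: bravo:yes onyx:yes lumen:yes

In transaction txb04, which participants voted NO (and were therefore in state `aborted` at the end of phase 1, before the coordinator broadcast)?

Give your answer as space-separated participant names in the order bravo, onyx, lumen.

Answer: onyx

Derivation:
Txn txb04 phase 1: bravo yes -> prepared; onyx no -> aborted; lumen yes -> prepared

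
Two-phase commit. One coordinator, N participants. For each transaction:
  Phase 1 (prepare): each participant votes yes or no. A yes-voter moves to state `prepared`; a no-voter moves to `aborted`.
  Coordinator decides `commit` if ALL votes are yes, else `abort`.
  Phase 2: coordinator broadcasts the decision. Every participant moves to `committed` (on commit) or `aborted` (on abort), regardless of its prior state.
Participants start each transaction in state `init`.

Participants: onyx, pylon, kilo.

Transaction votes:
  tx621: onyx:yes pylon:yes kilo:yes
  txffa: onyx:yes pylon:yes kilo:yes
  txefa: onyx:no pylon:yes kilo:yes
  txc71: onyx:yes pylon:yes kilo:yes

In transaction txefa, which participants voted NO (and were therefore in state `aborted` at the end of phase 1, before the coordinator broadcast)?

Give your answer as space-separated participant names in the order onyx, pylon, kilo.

Txn txefa phase 1: onyx no -> aborted; pylon yes -> prepared; kilo yes -> prepared

Answer: onyx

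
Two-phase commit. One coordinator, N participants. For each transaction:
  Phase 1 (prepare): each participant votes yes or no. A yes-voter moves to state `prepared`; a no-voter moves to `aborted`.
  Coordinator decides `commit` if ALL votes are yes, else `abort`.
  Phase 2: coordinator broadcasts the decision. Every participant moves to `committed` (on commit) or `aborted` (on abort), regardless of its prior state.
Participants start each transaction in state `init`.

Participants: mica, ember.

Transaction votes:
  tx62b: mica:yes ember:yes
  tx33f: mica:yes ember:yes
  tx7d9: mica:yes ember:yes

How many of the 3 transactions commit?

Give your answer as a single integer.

Answer: 3

Derivation:
tx62b: all yes -> commit (commits=1)
tx33f: all yes -> commit (commits=2)
tx7d9: all yes -> commit (commits=3)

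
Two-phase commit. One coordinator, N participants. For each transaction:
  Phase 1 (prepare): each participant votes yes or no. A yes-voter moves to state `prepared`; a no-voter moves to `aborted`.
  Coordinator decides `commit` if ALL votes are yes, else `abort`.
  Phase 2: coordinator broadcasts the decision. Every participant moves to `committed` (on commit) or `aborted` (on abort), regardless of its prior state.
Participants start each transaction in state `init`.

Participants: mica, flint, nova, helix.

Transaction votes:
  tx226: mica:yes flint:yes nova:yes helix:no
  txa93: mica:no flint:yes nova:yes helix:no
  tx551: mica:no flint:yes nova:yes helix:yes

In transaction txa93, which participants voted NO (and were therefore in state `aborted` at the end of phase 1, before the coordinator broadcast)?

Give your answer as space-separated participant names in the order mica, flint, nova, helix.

Answer: mica helix

Derivation:
Txn txa93 phase 1: mica no -> aborted; flint yes -> prepared; nova yes -> prepared; helix no -> aborted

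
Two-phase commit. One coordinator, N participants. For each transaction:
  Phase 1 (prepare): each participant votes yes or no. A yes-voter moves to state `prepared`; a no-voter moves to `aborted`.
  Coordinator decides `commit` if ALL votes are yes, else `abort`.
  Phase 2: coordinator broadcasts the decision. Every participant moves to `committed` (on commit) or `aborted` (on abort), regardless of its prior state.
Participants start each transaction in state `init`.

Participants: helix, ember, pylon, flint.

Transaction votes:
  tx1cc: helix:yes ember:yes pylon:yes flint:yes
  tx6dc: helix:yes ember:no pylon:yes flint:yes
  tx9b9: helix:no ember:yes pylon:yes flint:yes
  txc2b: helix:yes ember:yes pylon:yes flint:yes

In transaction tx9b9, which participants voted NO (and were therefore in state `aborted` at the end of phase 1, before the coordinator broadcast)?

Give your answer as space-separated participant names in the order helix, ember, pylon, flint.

Txn tx9b9 phase 1: helix no -> aborted; ember yes -> prepared; pylon yes -> prepared; flint yes -> prepared

Answer: helix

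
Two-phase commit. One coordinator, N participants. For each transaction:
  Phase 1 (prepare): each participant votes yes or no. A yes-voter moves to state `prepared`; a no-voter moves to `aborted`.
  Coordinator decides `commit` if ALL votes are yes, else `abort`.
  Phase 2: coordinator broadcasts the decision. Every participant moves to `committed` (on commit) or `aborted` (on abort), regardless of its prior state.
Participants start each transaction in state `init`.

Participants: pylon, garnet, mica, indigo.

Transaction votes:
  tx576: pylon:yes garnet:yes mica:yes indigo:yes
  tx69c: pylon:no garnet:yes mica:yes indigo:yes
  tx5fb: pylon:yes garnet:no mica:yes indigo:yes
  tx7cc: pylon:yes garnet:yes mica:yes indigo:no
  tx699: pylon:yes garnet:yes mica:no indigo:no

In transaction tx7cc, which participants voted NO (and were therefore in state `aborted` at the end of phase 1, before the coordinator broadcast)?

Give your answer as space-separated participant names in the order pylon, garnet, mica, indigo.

Answer: indigo

Derivation:
Txn tx7cc phase 1: pylon yes -> prepared; garnet yes -> prepared; mica yes -> prepared; indigo no -> aborted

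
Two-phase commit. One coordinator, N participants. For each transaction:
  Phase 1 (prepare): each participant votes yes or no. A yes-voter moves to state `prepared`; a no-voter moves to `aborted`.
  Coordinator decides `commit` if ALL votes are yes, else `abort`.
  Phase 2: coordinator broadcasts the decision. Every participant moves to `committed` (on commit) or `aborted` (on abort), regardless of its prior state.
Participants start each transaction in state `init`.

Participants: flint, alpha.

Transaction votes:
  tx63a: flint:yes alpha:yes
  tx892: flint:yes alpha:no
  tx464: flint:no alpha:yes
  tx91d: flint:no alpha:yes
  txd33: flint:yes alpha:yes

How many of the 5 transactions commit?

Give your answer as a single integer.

tx63a: all yes -> commit (commits=1)
tx892: no from alpha -> abort (commits=1)
tx464: no from flint -> abort (commits=1)
tx91d: no from flint -> abort (commits=1)
txd33: all yes -> commit (commits=2)

Answer: 2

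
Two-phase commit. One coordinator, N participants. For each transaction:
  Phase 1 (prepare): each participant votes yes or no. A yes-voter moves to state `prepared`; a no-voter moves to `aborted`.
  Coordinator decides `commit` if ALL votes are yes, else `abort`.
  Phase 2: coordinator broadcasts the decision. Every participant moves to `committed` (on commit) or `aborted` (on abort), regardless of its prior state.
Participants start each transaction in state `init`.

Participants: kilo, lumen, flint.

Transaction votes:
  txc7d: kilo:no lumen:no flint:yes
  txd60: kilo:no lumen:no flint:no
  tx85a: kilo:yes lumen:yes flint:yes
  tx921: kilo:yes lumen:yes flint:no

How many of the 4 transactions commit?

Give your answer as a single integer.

Answer: 1

Derivation:
txc7d: no from kilo, lumen -> abort (commits=0)
txd60: no from kilo, lumen, flint -> abort (commits=0)
tx85a: all yes -> commit (commits=1)
tx921: no from flint -> abort (commits=1)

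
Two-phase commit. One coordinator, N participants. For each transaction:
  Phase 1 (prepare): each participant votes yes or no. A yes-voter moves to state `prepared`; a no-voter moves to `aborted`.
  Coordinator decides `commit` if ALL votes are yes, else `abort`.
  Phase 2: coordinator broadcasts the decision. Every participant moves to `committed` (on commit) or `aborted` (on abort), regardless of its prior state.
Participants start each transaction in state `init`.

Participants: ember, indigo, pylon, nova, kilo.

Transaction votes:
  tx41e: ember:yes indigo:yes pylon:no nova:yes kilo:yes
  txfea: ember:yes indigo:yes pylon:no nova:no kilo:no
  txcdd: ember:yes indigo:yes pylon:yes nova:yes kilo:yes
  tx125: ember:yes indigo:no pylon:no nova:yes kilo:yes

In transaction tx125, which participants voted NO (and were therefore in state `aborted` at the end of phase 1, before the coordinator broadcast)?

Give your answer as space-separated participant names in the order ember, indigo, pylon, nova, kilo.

Txn tx125 phase 1: ember yes -> prepared; indigo no -> aborted; pylon no -> aborted; nova yes -> prepared; kilo yes -> prepared

Answer: indigo pylon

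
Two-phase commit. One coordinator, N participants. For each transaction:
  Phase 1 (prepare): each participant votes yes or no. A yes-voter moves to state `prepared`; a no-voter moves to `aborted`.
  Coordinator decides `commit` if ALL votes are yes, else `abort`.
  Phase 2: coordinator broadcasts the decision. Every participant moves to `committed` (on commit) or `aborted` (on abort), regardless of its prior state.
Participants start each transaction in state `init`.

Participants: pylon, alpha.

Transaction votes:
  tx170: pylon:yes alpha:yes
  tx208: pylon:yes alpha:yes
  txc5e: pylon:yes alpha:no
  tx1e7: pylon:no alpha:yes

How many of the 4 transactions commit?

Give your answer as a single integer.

Answer: 2

Derivation:
tx170: all yes -> commit (commits=1)
tx208: all yes -> commit (commits=2)
txc5e: no from alpha -> abort (commits=2)
tx1e7: no from pylon -> abort (commits=2)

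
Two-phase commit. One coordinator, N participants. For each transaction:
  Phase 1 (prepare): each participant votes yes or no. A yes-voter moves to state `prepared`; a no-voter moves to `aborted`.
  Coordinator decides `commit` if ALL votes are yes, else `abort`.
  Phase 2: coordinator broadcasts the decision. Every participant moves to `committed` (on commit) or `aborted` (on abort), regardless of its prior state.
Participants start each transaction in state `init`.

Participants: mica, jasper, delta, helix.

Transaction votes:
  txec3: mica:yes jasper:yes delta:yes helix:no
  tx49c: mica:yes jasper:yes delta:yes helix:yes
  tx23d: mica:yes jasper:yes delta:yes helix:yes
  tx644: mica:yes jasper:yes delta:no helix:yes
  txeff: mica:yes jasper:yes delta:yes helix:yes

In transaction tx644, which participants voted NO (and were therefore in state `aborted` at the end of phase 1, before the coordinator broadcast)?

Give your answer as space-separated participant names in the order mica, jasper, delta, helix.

Answer: delta

Derivation:
Txn tx644 phase 1: mica yes -> prepared; jasper yes -> prepared; delta no -> aborted; helix yes -> prepared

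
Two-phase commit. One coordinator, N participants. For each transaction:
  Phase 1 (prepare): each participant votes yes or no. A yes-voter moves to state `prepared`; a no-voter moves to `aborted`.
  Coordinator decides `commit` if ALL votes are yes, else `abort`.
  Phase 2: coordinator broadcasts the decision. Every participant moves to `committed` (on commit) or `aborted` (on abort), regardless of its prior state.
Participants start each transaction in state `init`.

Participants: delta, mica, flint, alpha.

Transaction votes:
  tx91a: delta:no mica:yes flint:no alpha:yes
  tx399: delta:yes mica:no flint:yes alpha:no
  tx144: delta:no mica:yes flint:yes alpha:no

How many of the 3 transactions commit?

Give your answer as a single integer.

Answer: 0

Derivation:
tx91a: no from delta, flint -> abort (commits=0)
tx399: no from mica, alpha -> abort (commits=0)
tx144: no from delta, alpha -> abort (commits=0)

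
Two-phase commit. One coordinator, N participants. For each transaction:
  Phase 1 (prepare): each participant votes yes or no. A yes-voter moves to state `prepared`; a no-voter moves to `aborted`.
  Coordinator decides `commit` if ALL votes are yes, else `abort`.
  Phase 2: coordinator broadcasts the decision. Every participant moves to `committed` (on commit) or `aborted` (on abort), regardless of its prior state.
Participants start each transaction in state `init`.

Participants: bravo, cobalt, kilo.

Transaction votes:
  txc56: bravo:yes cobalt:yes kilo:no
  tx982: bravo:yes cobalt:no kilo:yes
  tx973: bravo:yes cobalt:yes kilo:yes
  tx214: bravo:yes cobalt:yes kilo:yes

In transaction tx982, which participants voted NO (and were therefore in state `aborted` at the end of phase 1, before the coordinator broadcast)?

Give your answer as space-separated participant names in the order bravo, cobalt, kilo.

Txn tx982 phase 1: bravo yes -> prepared; cobalt no -> aborted; kilo yes -> prepared

Answer: cobalt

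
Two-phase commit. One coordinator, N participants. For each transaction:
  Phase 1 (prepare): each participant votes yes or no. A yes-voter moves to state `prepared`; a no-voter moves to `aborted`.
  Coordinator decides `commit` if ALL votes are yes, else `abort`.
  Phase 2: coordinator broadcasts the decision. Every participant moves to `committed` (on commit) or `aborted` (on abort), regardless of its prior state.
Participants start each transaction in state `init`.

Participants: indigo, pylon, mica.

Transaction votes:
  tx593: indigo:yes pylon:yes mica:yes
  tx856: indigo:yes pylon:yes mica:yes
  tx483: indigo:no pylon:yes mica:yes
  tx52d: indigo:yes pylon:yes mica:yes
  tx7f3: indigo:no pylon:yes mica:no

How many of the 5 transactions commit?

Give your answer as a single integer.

tx593: all yes -> commit (commits=1)
tx856: all yes -> commit (commits=2)
tx483: no from indigo -> abort (commits=2)
tx52d: all yes -> commit (commits=3)
tx7f3: no from indigo, mica -> abort (commits=3)

Answer: 3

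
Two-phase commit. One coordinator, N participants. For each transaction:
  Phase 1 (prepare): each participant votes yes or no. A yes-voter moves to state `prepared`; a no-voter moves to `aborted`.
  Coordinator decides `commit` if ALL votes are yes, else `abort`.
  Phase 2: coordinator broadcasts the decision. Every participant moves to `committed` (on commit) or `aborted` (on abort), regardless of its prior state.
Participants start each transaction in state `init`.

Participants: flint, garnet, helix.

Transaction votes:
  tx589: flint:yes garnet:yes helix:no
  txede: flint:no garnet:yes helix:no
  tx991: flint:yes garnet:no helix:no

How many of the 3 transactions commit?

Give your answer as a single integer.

tx589: no from helix -> abort (commits=0)
txede: no from flint, helix -> abort (commits=0)
tx991: no from garnet, helix -> abort (commits=0)

Answer: 0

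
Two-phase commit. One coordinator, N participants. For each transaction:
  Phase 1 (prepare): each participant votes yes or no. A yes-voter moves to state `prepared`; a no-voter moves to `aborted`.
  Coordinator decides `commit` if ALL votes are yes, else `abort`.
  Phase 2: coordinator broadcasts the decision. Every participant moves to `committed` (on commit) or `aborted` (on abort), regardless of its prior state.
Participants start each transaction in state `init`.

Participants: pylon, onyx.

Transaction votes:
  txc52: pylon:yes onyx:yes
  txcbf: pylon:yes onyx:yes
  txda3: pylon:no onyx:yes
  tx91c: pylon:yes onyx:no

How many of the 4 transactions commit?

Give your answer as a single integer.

Answer: 2

Derivation:
txc52: all yes -> commit (commits=1)
txcbf: all yes -> commit (commits=2)
txda3: no from pylon -> abort (commits=2)
tx91c: no from onyx -> abort (commits=2)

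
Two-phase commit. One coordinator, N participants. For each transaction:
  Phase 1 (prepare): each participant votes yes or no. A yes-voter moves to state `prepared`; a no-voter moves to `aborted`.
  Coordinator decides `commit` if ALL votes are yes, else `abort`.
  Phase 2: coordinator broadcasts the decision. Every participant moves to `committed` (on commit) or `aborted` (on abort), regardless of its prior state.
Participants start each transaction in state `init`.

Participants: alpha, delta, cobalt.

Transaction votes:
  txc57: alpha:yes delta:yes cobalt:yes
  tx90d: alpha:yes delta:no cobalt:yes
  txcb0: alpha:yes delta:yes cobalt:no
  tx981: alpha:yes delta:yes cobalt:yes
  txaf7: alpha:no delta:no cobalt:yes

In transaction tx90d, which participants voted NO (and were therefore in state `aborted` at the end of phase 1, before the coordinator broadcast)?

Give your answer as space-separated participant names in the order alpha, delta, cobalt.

Txn tx90d phase 1: alpha yes -> prepared; delta no -> aborted; cobalt yes -> prepared

Answer: delta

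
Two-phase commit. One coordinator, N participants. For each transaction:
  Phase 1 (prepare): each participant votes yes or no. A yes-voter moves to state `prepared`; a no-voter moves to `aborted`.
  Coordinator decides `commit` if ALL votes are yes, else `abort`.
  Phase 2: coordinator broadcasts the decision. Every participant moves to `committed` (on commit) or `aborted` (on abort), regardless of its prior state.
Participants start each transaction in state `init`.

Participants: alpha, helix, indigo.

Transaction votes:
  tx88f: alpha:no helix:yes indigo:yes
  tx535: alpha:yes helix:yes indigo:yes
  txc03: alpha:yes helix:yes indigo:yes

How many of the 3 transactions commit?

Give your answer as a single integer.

tx88f: no from alpha -> abort (commits=0)
tx535: all yes -> commit (commits=1)
txc03: all yes -> commit (commits=2)

Answer: 2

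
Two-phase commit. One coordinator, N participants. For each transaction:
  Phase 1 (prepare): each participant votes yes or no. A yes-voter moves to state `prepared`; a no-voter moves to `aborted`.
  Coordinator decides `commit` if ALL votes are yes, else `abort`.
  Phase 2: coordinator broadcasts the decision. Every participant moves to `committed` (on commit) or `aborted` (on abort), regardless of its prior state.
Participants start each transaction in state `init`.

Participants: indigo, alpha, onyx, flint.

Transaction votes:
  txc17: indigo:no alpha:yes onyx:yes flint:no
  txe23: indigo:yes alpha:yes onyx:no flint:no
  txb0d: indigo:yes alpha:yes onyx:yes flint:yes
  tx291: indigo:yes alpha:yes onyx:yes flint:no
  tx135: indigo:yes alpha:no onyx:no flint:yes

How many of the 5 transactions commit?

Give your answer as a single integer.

Answer: 1

Derivation:
txc17: no from indigo, flint -> abort (commits=0)
txe23: no from onyx, flint -> abort (commits=0)
txb0d: all yes -> commit (commits=1)
tx291: no from flint -> abort (commits=1)
tx135: no from alpha, onyx -> abort (commits=1)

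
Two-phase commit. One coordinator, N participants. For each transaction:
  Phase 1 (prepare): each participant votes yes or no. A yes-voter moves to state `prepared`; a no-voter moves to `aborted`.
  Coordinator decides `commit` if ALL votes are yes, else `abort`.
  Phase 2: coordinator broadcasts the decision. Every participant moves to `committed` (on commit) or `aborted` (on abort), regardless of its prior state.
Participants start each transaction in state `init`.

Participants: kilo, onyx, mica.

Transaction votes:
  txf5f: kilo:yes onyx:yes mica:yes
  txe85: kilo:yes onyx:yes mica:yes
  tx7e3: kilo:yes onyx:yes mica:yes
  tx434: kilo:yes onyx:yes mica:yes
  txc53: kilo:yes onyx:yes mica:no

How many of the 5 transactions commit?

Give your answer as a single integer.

txf5f: all yes -> commit (commits=1)
txe85: all yes -> commit (commits=2)
tx7e3: all yes -> commit (commits=3)
tx434: all yes -> commit (commits=4)
txc53: no from mica -> abort (commits=4)

Answer: 4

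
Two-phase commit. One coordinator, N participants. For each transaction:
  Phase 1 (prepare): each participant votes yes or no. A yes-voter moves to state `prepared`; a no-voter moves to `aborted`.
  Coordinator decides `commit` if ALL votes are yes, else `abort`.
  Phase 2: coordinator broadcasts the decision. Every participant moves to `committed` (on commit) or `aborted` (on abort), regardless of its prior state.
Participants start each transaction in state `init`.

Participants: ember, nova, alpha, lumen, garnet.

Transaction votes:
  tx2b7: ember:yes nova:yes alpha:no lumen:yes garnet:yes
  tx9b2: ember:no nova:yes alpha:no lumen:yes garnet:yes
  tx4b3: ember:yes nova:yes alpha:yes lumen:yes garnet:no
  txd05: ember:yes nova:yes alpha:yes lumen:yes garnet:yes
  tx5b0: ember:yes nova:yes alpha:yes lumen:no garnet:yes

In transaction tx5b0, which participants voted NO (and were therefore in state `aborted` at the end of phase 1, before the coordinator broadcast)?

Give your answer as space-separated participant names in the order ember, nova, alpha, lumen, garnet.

Answer: lumen

Derivation:
Txn tx5b0 phase 1: ember yes -> prepared; nova yes -> prepared; alpha yes -> prepared; lumen no -> aborted; garnet yes -> prepared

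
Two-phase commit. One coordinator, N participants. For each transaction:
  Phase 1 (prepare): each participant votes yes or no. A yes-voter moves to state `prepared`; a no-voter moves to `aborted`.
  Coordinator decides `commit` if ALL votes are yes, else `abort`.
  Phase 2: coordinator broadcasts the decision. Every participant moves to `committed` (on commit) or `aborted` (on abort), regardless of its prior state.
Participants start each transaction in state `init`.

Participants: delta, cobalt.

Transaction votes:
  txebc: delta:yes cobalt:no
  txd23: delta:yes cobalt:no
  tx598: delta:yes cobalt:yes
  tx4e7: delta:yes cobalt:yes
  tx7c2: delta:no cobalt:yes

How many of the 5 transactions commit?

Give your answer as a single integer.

Answer: 2

Derivation:
txebc: no from cobalt -> abort (commits=0)
txd23: no from cobalt -> abort (commits=0)
tx598: all yes -> commit (commits=1)
tx4e7: all yes -> commit (commits=2)
tx7c2: no from delta -> abort (commits=2)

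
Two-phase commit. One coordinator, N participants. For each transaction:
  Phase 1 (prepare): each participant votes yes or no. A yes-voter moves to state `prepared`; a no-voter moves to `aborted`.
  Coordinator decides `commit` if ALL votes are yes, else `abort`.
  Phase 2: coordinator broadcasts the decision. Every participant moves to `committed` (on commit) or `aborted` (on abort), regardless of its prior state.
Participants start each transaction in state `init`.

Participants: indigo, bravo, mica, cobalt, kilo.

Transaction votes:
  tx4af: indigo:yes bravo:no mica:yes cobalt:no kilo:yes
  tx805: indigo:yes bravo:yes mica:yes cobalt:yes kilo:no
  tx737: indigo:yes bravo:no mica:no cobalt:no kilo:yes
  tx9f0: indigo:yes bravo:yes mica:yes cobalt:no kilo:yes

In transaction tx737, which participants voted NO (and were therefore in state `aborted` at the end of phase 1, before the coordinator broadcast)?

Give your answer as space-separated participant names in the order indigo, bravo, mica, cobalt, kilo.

Answer: bravo mica cobalt

Derivation:
Txn tx737 phase 1: indigo yes -> prepared; bravo no -> aborted; mica no -> aborted; cobalt no -> aborted; kilo yes -> prepared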